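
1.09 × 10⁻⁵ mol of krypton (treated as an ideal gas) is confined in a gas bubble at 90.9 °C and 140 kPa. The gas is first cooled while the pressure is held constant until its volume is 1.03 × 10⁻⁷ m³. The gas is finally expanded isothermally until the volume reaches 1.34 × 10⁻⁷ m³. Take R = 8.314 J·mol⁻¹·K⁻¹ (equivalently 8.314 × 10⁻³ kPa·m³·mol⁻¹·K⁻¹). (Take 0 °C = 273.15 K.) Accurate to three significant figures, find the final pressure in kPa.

P₃ ≈ 108 kPa

Convert: T₁ = 364.0 K.
From PV = nRT: V₁ = nRT₁/P₁ = 2.357e-07 m³.
Isobaric, so V/T is constant: P₂ = P₁; T₂ = T₁·(V₂/V₁) = 159.1 K.
Isothermal, so P V is constant: T₃ = T₂; P₃ = P₂·(V₂/V₃) = 107.6 kPa.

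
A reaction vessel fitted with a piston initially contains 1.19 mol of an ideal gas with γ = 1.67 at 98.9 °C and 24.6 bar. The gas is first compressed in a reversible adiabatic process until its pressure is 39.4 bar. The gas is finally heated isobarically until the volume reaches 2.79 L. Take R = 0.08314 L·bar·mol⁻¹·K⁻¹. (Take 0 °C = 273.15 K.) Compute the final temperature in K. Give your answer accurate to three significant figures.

Convert: T₁ = 372.0 K.
From PV = nRT: V₁ = nRT₁/P₁ = 1.496 L.
Reversible adiabatic, γ = 1.67: T₂ = T₁·(P₂/P₁)^((γ−1)/γ) = 449.4 K; V₂ = V₁·(P₁/P₂)^(1/γ) = 1.129 L.
P constant ⇒ V ∝ T: P₃ = P₂; T₃ = T₂·(V₃/V₂) = 1111 K.

T₃ ≈ 1.11e+03 K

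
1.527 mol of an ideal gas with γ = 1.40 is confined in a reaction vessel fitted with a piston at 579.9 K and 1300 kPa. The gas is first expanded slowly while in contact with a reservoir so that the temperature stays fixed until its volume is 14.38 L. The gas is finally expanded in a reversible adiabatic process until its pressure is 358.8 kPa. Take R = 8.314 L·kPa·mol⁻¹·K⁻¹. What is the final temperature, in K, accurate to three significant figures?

From PV = nRT: V₁ = nRT₁/P₁ = 5.663 L.
T constant ⇒ Boyle's law P V = const: T₂ = T₁; P₂ = P₁·(V₁/V₂) = 512.0 kPa.
Reversible adiabatic, γ = 1.40: T₃ = T₂·(P₃/P₂)^((γ−1)/γ) = 523.9 K; V₃ = V₂·(P₂/P₃)^(1/γ) = 18.54 L.

T₃ ≈ 524 K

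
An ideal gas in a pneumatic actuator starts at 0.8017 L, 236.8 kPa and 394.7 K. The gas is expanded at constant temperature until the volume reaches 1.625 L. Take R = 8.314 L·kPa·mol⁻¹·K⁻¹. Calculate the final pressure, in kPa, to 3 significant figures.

T constant ⇒ Boyle's law P V = const: T₂ = T₁; P₂ = P₁·(V₁/V₂) = 116.8 kPa.

P₂ ≈ 117 kPa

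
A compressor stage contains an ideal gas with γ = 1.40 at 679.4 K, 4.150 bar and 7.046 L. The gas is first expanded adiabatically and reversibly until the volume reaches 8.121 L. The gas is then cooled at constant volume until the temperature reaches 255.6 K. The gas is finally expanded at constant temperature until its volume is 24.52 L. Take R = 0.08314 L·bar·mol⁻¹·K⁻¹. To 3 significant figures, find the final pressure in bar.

P₄ ≈ 0.449 bar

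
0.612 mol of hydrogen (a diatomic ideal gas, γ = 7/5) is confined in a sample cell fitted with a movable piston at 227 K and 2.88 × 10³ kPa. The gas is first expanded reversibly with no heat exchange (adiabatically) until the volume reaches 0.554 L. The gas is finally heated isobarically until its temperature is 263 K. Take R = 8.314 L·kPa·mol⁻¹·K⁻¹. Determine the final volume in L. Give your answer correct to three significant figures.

From PV = nRT: V₁ = nRT₁/P₁ = 0.4010 L.
Adiabatic (γ = 7/5), T V^(γ−1) and P V^γ constant: T₂ = T₁·(V₁/V₂)^(γ−1) = 199.5 K; P₂ = P₁·(V₁/V₂)^γ = 1832 kPa.
Isobaric, so V/T is constant: P₃ = P₂; V₃ = V₂·(T₃/T₂) = 0.7304 L.

V₃ ≈ 0.730 L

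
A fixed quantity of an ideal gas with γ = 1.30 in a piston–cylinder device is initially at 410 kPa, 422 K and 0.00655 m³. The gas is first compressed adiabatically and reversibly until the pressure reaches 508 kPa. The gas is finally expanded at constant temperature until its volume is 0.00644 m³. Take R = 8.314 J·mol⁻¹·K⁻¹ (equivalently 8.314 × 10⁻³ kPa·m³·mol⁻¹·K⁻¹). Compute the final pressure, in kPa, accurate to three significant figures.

P₃ ≈ 438 kPa

Adiabatic (γ = 1.30), T V^(γ−1) and P V^γ constant: T₂ = T₁·(P₂/P₁)^((γ−1)/γ) = 443.4 K; V₂ = V₁·(P₁/P₂)^(1/γ) = 0.005554 m³.
Isothermal, so P V is constant: T₃ = T₂; P₃ = P₂·(V₂/V₃) = 438.1 kPa.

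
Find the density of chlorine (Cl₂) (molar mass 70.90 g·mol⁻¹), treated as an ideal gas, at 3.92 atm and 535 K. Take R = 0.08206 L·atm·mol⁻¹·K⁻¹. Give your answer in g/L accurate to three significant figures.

ρ ≈ 6.33 g/L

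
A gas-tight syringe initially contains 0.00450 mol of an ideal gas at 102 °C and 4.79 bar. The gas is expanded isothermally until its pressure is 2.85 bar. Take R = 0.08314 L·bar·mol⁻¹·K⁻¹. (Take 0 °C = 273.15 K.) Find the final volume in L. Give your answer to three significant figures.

V₂ ≈ 0.0492 L

Convert: T₁ = 375.1 K.
From PV = nRT: V₁ = nRT₁/P₁ = 0.02930 L.
T constant ⇒ Boyle's law P V = const: T₂ = T₁; V₂ = V₁·(P₁/P₂) = 0.04925 L.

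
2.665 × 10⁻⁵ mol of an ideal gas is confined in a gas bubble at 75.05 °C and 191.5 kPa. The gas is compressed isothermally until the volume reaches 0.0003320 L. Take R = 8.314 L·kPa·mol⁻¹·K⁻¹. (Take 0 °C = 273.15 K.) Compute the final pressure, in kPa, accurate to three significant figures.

P₂ ≈ 232 kPa

Convert: T₁ = 348.2 K.
From PV = nRT: V₁ = nRT₁/P₁ = 0.0004029 L.
Isothermal, so P V is constant: T₂ = T₁; P₂ = P₁·(V₁/V₂) = 232.4 kPa.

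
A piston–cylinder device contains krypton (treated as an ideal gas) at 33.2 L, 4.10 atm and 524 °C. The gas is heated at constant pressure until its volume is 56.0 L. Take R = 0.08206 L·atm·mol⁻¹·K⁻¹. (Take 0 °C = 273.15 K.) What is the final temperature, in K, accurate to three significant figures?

T₂ ≈ 1.34e+03 K

Convert: T₁ = 797.1 K.
Isobaric, so V/T is constant: P₂ = P₁; T₂ = T₁·(V₂/V₁) = 1345 K.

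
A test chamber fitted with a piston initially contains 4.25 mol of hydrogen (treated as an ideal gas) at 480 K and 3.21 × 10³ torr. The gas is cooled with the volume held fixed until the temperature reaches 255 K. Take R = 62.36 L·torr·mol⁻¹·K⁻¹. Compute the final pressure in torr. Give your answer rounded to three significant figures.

From PV = nRT: V₁ = nRT₁/P₁ = 39.63 L.
V constant ⇒ P ∝ T: V₂ = V₁; P₂ = P₁·(T₂/T₁) = 1705 torr.

P₂ ≈ 1.71e+03 torr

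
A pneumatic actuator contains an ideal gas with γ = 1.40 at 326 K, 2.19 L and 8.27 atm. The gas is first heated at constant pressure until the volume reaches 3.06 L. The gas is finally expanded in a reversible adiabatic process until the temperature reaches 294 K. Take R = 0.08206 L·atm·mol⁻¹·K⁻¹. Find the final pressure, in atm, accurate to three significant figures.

P₃ ≈ 1.79 atm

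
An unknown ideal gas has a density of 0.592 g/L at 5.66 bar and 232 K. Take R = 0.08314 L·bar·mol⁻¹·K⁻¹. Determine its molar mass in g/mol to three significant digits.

M ≈ 2.02 g/mol

ρ = PM/(RT) ⇒ M = ρRT/P = (0.592 × 0.08314 × 232.0) / 5.66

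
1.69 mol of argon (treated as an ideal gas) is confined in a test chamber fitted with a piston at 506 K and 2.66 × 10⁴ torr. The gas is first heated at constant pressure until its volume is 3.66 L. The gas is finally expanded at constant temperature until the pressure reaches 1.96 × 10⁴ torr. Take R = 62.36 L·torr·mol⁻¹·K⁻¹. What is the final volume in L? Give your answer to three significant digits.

From PV = nRT: V₁ = nRT₁/P₁ = 2.005 L.
Isobaric, so V/T is constant: P₂ = P₁; T₂ = T₁·(V₂/V₁) = 923.8 K.
Isothermal, so P V is constant: T₃ = T₂; V₃ = V₂·(P₂/P₃) = 4.967 L.

V₃ ≈ 4.97 L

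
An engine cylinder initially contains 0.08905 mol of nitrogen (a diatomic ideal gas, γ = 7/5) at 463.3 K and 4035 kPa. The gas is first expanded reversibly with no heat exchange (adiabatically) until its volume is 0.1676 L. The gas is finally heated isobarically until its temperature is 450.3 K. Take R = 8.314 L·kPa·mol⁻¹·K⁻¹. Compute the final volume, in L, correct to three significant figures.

From PV = nRT: V₁ = nRT₁/P₁ = 0.08501 L.
Adiabatic (γ = 7/5), T V^(γ−1) and P V^γ constant: T₂ = T₁·(V₁/V₂)^(γ−1) = 353.1 K; P₂ = P₁·(V₁/V₂)^γ = 1560 kPa.
Isobaric, so V/T is constant: P₃ = P₂; V₃ = V₂·(T₃/T₂) = 0.2137 L.

V₃ ≈ 0.214 L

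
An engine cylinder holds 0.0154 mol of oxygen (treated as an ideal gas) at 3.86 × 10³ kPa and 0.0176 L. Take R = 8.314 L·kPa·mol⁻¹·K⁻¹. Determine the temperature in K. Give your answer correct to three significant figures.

T ≈ 531 K

PV = nRT ⇒ T = PV/(nR) = (3.86e+03 × 0.0176) / (0.0154 × 8.314)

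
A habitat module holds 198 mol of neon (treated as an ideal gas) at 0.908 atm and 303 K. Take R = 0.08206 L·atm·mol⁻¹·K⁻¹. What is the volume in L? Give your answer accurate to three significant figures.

V ≈ 5.42e+03 L

PV = nRT ⇒ V = nRT/P = (198 × 0.08206 × 303) / 0.908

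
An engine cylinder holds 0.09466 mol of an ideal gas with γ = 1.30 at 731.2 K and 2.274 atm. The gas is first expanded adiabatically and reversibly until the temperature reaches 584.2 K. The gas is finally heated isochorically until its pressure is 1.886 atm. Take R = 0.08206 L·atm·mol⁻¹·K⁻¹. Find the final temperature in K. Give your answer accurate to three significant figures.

T₃ ≈ 1.28e+03 K

From PV = nRT: V₁ = nRT₁/P₁ = 2.498 L.
Reversible adiabatic, γ = 1.30: P₂ = P₁·(T₂/T₁)^(γ/(γ−1)) = 0.8598 atm; V₂ = V₁·(T₁/T₂)^(1/(γ−1)) = 5.278 L.
Isochoric, so P/T is constant: V₃ = V₂; T₃ = T₂·(P₃/P₂) = 1281 K.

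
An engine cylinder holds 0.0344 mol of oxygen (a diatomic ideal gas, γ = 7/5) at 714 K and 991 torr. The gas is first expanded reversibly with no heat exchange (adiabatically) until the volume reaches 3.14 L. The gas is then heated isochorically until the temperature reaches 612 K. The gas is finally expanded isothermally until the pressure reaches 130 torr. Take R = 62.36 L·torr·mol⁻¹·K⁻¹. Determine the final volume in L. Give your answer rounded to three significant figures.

From PV = nRT: V₁ = nRT₁/P₁ = 1.546 L.
Adiabatic (γ = 7/5), T V^(γ−1) and P V^γ constant: T₂ = T₁·(V₁/V₂)^(γ−1) = 537.7 K; P₂ = P₁·(V₁/V₂)^γ = 367.4 torr.
Isochoric, so P/T is constant: V₃ = V₂; P₃ = P₂·(T₃/T₂) = 418.1 torr.
Isothermal, so P V is constant: T₄ = T₃; V₄ = V₃·(P₃/P₄) = 10.10 L.

V₄ ≈ 10.1 L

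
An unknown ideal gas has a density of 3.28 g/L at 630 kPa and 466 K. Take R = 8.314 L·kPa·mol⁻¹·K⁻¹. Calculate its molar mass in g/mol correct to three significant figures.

M ≈ 20.2 g/mol

ρ = PM/(RT) ⇒ M = ρRT/P = (3.28 × 8.314 × 466.0) / 630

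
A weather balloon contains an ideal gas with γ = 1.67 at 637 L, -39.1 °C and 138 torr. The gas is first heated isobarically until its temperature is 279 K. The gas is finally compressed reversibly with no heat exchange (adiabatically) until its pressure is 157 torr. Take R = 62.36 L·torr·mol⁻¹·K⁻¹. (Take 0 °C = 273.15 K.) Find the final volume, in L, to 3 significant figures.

Convert: T₁ = 234.0 K.
P constant ⇒ V ∝ T: P₂ = P₁; V₂ = V₁·(T₂/T₁) = 759.3 L.
Adiabatic (γ = 1.67), T V^(γ−1) and P V^γ constant: T₃ = T₂·(P₃/P₂)^((γ−1)/γ) = 293.8 K; V₃ = V₂·(P₂/P₃)^(1/γ) = 702.9 L.

V₃ ≈ 703 L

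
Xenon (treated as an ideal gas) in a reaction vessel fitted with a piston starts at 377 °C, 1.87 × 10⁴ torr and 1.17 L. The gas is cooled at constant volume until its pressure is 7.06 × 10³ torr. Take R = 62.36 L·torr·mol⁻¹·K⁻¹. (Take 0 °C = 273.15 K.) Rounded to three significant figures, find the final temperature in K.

Convert: T₁ = 650.1 K.
V constant ⇒ P ∝ T: V₂ = V₁; T₂ = T₁·(P₂/P₁) = 245.5 K.

T₂ ≈ 245 K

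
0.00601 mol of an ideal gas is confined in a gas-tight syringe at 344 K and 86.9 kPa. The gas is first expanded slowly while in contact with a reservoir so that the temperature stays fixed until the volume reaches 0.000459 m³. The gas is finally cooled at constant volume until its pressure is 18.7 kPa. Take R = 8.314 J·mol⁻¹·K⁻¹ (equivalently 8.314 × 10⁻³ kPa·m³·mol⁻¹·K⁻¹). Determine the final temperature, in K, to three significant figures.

From PV = nRT: V₁ = nRT₁/P₁ = 0.0001978 m³.
Isothermal, so P V is constant: T₂ = T₁; P₂ = P₁·(V₁/V₂) = 37.45 kPa.
Isochoric, so P/T is constant: V₃ = V₂; T₃ = T₂·(P₃/P₂) = 171.8 K.

T₃ ≈ 172 K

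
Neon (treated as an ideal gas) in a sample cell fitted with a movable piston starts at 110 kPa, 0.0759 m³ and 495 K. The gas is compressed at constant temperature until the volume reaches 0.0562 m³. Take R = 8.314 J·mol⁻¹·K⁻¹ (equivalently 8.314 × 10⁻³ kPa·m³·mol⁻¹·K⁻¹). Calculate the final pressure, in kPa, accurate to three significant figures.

P₂ ≈ 149 kPa

T constant ⇒ Boyle's law P V = const: T₂ = T₁; P₂ = P₁·(V₁/V₂) = 148.6 kPa.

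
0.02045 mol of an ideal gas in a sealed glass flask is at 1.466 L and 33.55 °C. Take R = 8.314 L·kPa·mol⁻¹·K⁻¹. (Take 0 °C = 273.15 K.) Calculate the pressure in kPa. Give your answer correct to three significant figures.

Convert: T = 306.70 K.
PV = nRT ⇒ P = nRT/V = (0.02045 × 8.314 × 306.70) / 1.466

P ≈ 35.6 kPa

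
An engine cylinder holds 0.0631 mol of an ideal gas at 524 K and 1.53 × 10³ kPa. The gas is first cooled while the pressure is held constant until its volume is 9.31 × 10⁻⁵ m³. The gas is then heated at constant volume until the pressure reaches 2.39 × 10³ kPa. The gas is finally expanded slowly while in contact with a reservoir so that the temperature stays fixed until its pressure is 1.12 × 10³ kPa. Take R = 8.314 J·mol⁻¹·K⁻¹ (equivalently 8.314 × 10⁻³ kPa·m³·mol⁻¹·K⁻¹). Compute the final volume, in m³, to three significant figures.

V₄ ≈ 0.000199 m³

From PV = nRT: V₁ = nRT₁/P₁ = 0.0001797 m³.
Isobaric, so V/T is constant: P₂ = P₁; T₂ = T₁·(V₂/V₁) = 271.5 K.
V constant ⇒ P ∝ T: V₃ = V₂; T₃ = T₂·(P₃/P₂) = 424.1 K.
T constant ⇒ Boyle's law P V = const: T₄ = T₃; V₄ = V₃·(P₃/P₄) = 0.0001987 m³.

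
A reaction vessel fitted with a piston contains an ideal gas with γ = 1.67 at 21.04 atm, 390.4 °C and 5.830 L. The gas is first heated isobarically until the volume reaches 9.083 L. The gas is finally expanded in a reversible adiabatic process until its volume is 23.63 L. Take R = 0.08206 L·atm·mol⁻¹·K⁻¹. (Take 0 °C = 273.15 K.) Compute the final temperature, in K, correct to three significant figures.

T₃ ≈ 545 K

Convert: T₁ = 663.5 K.
Isobaric, so V/T is constant: P₂ = P₁; T₂ = T₁·(V₂/V₁) = 1034 K.
Adiabatic (γ = 1.67), T V^(γ−1) and P V^γ constant: T₃ = T₂·(V₂/V₃)^(γ−1) = 544.8 K; P₃ = P₂·(V₂/V₃)^γ = 4.262 atm.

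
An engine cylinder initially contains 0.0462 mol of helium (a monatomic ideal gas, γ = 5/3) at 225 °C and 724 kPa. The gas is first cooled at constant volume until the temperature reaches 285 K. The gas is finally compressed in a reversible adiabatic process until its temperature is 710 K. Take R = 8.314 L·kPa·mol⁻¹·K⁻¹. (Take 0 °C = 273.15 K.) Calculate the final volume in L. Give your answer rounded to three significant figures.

V₃ ≈ 0.0672 L

Convert: T₁ = 498.1 K.
From PV = nRT: V₁ = nRT₁/P₁ = 0.2643 L.
V constant ⇒ P ∝ T: V₂ = V₁; P₂ = P₁·(T₂/T₁) = 414.2 kPa.
Reversible adiabatic, γ = 5/3: P₃ = P₂·(T₃/T₂)^(γ/(γ−1)) = 4057 kPa; V₃ = V₂·(T₂/T₃)^(1/(γ−1)) = 0.06721 L.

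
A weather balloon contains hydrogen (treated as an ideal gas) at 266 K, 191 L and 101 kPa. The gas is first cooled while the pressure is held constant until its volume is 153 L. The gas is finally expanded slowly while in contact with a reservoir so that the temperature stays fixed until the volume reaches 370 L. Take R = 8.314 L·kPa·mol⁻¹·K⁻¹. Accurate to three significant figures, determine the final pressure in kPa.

P₃ ≈ 41.8 kPa

P constant ⇒ V ∝ T: P₂ = P₁; T₂ = T₁·(V₂/V₁) = 213.1 K.
Isothermal, so P V is constant: T₃ = T₂; P₃ = P₂·(V₂/V₃) = 41.76 kPa.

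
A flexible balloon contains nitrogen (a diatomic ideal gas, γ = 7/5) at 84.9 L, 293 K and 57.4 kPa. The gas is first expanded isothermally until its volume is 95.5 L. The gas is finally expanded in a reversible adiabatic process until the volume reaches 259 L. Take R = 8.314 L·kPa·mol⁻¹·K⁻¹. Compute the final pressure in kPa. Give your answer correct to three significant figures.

Isothermal, so P V is constant: T₂ = T₁; P₂ = P₁·(V₁/V₂) = 51.03 kPa.
Adiabatic (γ = 7/5), T V^(γ−1) and P V^γ constant: T₃ = T₂·(V₂/V₃)^(γ−1) = 196.6 K; P₃ = P₂·(V₂/V₃)^γ = 12.62 kPa.

P₃ ≈ 12.6 kPa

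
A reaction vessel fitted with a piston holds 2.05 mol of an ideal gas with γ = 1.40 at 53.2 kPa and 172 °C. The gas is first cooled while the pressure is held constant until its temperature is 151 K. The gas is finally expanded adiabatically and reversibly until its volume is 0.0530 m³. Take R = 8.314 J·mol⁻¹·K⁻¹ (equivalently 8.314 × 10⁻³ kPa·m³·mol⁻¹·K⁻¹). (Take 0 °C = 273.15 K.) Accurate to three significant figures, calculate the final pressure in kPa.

P₃ ≈ 46.8 kPa

Convert: T₁ = 445.1 K.
From PV = nRT: V₁ = nRT₁/P₁ = 0.1426 m³.
Isobaric, so V/T is constant: P₂ = P₁; V₂ = V₁·(T₂/T₁) = 0.04838 m³.
Adiabatic (γ = 1.40), T V^(γ−1) and P V^γ constant: T₃ = T₂·(V₂/V₃)^(γ−1) = 145.6 K; P₃ = P₂·(V₂/V₃)^γ = 46.82 kPa.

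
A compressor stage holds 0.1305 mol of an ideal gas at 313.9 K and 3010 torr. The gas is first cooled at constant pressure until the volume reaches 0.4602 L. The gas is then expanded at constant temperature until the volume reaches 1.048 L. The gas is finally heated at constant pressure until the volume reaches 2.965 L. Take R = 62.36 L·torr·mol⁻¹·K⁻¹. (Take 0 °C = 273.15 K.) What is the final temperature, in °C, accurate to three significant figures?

T₄ ≈ 208 °C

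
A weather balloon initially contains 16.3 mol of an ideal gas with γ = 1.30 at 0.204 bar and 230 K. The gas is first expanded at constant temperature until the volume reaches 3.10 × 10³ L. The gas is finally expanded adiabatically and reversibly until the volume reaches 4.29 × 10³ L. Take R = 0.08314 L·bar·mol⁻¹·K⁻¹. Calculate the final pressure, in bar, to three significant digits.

From PV = nRT: V₁ = nRT₁/P₁ = 1528 L.
T constant ⇒ Boyle's law P V = const: T₂ = T₁; P₂ = P₁·(V₁/V₂) = 0.1005 bar.
Reversible adiabatic, γ = 1.30: T₃ = T₂·(V₂/V₃)^(γ−1) = 208.6 K; P₃ = P₂·(V₂/V₃)^γ = 0.06591 bar.

P₃ ≈ 0.0659 bar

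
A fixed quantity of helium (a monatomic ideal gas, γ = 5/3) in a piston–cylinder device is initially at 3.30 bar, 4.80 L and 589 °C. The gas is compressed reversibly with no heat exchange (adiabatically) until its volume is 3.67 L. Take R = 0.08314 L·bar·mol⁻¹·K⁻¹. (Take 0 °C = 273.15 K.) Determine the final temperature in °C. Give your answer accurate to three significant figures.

T₂ ≈ 758 °C

Convert: T₁ = 862.1 K.
Adiabatic (γ = 5/3), T V^(γ−1) and P V^γ constant: T₂ = T₁·(V₁/V₂)^(γ−1) = 1031 K; P₂ = P₁·(V₁/V₂)^γ = 5.162 bar.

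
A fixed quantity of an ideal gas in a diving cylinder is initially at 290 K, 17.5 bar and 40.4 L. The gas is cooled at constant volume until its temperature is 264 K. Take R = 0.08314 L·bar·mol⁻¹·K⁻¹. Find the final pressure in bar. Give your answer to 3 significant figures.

V constant ⇒ P ∝ T: V₂ = V₁; P₂ = P₁·(T₂/T₁) = 15.93 bar.

P₂ ≈ 15.9 bar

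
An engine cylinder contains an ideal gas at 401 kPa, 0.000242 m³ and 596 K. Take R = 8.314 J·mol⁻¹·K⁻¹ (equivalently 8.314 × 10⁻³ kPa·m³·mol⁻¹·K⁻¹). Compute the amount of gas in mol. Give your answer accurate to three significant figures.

PV = nRT ⇒ n = PV/(RT) = (401 × 0.000242) / (8.314 × 10⁻³ × 596)

n ≈ 0.0196 mol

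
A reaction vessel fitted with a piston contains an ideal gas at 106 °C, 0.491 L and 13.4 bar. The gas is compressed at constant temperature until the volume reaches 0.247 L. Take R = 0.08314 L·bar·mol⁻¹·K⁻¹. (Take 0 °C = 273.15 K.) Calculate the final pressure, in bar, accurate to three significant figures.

P₂ ≈ 26.6 bar

Convert: T₁ = 379.1 K.
Isothermal, so P V is constant: T₂ = T₁; P₂ = P₁·(V₁/V₂) = 26.64 bar.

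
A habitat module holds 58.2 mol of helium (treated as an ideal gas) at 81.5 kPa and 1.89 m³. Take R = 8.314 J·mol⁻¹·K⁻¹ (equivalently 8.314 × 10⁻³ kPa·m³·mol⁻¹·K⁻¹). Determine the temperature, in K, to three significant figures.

T ≈ 318 K

PV = nRT ⇒ T = PV/(nR) = (81.5 × 1.89) / (58.2 × 8.314 × 10⁻³)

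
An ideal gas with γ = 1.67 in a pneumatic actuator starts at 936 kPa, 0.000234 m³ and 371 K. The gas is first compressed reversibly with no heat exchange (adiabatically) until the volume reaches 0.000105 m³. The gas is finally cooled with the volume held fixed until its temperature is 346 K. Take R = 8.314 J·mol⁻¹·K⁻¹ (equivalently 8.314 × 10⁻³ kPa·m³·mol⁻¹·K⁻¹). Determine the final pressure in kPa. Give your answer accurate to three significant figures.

Adiabatic (γ = 1.67), T V^(γ−1) and P V^γ constant: T₂ = T₁·(V₁/V₂)^(γ−1) = 634.7 K; P₂ = P₁·(V₁/V₂)^γ = 3568 kPa.
Isochoric, so P/T is constant: V₃ = V₂; P₃ = P₂·(T₃/T₂) = 1945 kPa.

P₃ ≈ 1.95e+03 kPa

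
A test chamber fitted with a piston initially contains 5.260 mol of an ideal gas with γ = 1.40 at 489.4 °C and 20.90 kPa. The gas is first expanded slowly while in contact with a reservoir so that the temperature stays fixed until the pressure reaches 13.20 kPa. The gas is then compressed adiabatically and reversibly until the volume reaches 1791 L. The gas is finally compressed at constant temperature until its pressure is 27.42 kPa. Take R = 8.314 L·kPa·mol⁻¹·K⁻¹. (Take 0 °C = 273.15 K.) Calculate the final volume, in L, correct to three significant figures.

Convert: T₁ = 762.5 K.
From PV = nRT: V₁ = nRT₁/P₁ = 1596 L.
Isothermal, so P V is constant: T₂ = T₁; V₂ = V₁·(P₁/P₂) = 2526 L.
Reversible adiabatic, γ = 1.40: T₃ = T₂·(V₂/V₃)^(γ−1) = 875.0 K; P₃ = P₂·(V₂/V₃)^γ = 21.37 kPa.
T constant ⇒ Boyle's law P V = const: T₄ = T₃; V₄ = V₃·(P₃/P₄) = 1396 L.

V₄ ≈ 1.40e+03 L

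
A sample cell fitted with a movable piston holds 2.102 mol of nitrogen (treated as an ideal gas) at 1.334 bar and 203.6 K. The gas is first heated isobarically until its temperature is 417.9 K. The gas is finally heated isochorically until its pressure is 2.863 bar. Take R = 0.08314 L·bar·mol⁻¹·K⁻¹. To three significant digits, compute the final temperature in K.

From PV = nRT: V₁ = nRT₁/P₁ = 26.67 L.
P constant ⇒ V ∝ T: P₂ = P₁; V₂ = V₁·(T₂/T₁) = 54.75 L.
Isochoric, so P/T is constant: V₃ = V₂; T₃ = T₂·(P₃/P₂) = 896.9 K.

T₃ ≈ 897 K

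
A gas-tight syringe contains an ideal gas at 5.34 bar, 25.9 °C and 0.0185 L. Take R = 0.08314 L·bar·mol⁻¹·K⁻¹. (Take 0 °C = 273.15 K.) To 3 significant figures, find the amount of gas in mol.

Convert: T = 299.05 K.
PV = nRT ⇒ n = PV/(RT) = (5.34 × 0.0185) / (0.08314 × 299.05)

n ≈ 0.00397 mol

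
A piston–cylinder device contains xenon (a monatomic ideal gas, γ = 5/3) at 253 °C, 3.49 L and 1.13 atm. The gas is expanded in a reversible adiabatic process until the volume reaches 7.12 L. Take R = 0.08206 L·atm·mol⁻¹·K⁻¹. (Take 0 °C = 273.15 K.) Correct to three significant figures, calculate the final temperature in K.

T₂ ≈ 327 K

Convert: T₁ = 526.1 K.
Reversible adiabatic, γ = 5/3: T₂ = T₁·(V₁/V₂)^(γ−1) = 327.1 K; P₂ = P₁·(V₁/V₂)^γ = 0.3443 atm.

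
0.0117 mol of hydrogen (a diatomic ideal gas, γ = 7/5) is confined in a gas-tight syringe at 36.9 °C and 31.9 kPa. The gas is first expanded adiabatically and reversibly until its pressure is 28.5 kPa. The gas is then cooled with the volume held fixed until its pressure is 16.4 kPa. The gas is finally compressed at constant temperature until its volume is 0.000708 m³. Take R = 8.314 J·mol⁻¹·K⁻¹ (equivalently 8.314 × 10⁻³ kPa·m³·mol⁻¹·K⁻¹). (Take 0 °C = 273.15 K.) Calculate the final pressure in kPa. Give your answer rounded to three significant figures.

P₄ ≈ 23.7 kPa

Convert: T₁ = 310.0 K.
From PV = nRT: V₁ = nRT₁/P₁ = 0.0009454 m³.
Adiabatic (γ = 7/5), T V^(γ−1) and P V^γ constant: T₂ = T₁·(P₂/P₁)^((γ−1)/γ) = 300.2 K; V₂ = V₁·(P₁/P₂)^(1/γ) = 0.001025 m³.
V constant ⇒ P ∝ T: V₃ = V₂; T₃ = T₂·(P₃/P₂) = 172.8 K.
T constant ⇒ Boyle's law P V = const: T₄ = T₃; P₄ = P₃·(V₃/V₄) = 23.74 kPa.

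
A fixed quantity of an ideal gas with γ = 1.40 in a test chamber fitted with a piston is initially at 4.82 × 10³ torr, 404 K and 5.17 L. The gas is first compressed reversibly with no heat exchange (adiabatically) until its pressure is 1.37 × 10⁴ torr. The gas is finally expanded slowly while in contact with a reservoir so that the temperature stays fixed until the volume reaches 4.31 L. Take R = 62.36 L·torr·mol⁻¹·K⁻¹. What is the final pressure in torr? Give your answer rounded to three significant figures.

P₃ ≈ 7.79e+03 torr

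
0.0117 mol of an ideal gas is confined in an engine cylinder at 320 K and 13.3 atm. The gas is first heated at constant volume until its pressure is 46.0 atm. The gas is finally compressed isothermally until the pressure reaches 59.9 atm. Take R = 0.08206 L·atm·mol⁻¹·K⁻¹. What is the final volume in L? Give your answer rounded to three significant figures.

From PV = nRT: V₁ = nRT₁/P₁ = 0.02310 L.
V constant ⇒ P ∝ T: V₂ = V₁; T₂ = T₁·(P₂/P₁) = 1107 K.
T constant ⇒ Boyle's law P V = const: T₃ = T₂; V₃ = V₂·(P₂/P₃) = 0.01774 L.

V₃ ≈ 0.0177 L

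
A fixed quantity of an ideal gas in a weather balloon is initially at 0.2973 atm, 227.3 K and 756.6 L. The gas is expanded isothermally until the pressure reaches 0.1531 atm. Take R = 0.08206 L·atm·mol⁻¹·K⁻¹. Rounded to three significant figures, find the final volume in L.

V₂ ≈ 1.47e+03 L

Isothermal, so P V is constant: T₂ = T₁; V₂ = V₁·(P₁/P₂) = 1469 L.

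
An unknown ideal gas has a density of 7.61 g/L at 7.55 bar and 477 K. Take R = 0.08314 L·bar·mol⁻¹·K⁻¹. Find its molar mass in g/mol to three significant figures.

ρ = PM/(RT) ⇒ M = ρRT/P = (7.61 × 0.08314 × 477.0) / 7.55

M ≈ 40.0 g/mol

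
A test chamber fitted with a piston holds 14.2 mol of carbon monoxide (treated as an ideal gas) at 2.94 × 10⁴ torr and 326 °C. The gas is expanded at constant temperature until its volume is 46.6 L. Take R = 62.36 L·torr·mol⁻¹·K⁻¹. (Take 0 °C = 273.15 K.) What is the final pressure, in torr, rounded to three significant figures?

Convert: T₁ = 599.1 K.
From PV = nRT: V₁ = nRT₁/P₁ = 18.05 L.
T constant ⇒ Boyle's law P V = const: T₂ = T₁; P₂ = P₁·(V₁/V₂) = 1.139e+04 torr.

P₂ ≈ 1.14e+04 torr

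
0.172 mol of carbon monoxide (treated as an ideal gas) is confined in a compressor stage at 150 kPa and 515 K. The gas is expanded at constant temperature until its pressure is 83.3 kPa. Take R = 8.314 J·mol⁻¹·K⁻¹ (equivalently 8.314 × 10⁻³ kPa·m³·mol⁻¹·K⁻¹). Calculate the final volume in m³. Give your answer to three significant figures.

V₂ ≈ 0.00884 m³

From PV = nRT: V₁ = nRT₁/P₁ = 0.004910 m³.
Isothermal, so P V is constant: T₂ = T₁; V₂ = V₁·(P₁/P₂) = 0.008841 m³.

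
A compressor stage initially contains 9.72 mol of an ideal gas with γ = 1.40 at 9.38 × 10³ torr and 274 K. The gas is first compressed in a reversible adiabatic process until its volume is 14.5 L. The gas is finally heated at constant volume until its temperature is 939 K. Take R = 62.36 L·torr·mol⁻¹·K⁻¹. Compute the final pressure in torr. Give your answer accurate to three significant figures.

P₃ ≈ 3.93e+04 torr

From PV = nRT: V₁ = nRT₁/P₁ = 17.71 L.
Adiabatic (γ = 1.40), T V^(γ−1) and P V^γ constant: T₂ = T₁·(V₁/V₂)^(γ−1) = 296.8 K; P₂ = P₁·(V₁/V₂)^γ = 1.241e+04 torr.
V constant ⇒ P ∝ T: V₃ = V₂; P₃ = P₂·(T₃/T₂) = 3.925e+04 torr.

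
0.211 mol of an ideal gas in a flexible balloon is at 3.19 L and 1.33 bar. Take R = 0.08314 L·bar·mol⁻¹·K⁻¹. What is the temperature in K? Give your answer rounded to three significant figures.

T ≈ 242 K

PV = nRT ⇒ T = PV/(nR) = (1.33 × 3.19) / (0.211 × 0.08314)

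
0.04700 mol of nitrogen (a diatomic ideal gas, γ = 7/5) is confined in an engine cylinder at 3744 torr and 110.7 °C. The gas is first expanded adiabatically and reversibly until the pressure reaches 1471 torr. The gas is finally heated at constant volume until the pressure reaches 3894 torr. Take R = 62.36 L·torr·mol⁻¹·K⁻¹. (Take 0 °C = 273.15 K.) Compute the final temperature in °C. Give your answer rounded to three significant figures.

T₃ ≈ 505 °C

Convert: T₁ = 383.8 K.
From PV = nRT: V₁ = nRT₁/P₁ = 0.3005 L.
Reversible adiabatic, γ = 7/5: T₂ = T₁·(P₂/P₁)^((γ−1)/γ) = 293.9 K; V₂ = V₁·(P₁/P₂)^(1/γ) = 0.5856 L.
Isochoric, so P/T is constant: V₃ = V₂; T₃ = T₂·(P₃/P₂) = 778.1 K.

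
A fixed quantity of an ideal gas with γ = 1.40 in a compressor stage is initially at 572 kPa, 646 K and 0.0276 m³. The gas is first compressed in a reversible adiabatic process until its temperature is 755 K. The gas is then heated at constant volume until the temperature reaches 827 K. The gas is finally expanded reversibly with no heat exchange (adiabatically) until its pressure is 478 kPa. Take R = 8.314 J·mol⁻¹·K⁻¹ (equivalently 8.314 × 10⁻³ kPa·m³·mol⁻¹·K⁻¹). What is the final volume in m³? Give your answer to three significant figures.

V₄ ≈ 0.0335 m³

Adiabatic (γ = 1.40), T V^(γ−1) and P V^γ constant: P₂ = P₁·(T₂/T₁)^(γ/(γ−1)) = 987.2 kPa; V₂ = V₁·(T₁/T₂)^(1/(γ−1)) = 0.01869 m³.
Isochoric, so P/T is constant: V₃ = V₂; P₃ = P₂·(T₃/T₂) = 1081 kPa.
Adiabatic (γ = 1.40), T V^(γ−1) and P V^γ constant: T₄ = T₃·(P₄/P₃)^((γ−1)/γ) = 655.0 K; V₄ = V₃·(P₃/P₄)^(1/γ) = 0.03349 m³.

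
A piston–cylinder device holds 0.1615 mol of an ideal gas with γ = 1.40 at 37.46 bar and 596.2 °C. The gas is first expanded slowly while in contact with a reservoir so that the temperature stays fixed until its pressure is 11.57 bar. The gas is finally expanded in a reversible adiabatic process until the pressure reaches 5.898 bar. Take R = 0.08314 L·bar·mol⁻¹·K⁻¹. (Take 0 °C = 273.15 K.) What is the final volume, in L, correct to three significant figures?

Convert: T₁ = 869.4 K.
From PV = nRT: V₁ = nRT₁/P₁ = 0.3116 L.
Isothermal, so P V is constant: T₂ = T₁; V₂ = V₁·(P₁/P₂) = 1.009 L.
Adiabatic (γ = 1.40), T V^(γ−1) and P V^γ constant: T₃ = T₂·(P₃/P₂)^((γ−1)/γ) = 717.1 K; V₃ = V₂·(P₂/P₃)^(1/γ) = 1.633 L.

V₃ ≈ 1.63 L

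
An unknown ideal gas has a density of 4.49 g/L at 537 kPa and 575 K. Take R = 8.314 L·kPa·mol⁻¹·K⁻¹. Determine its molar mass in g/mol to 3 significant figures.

ρ = PM/(RT) ⇒ M = ρRT/P = (4.49 × 8.314 × 575.0) / 537

M ≈ 40.0 g/mol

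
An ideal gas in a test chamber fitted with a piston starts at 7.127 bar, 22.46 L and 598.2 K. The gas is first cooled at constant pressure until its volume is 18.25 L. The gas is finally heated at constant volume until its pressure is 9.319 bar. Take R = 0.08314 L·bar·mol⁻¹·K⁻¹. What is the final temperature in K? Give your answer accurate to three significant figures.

P constant ⇒ V ∝ T: P₂ = P₁; T₂ = T₁·(V₂/V₁) = 486.1 K.
V constant ⇒ P ∝ T: V₃ = V₂; T₃ = T₂·(P₃/P₂) = 635.6 K.

T₃ ≈ 636 K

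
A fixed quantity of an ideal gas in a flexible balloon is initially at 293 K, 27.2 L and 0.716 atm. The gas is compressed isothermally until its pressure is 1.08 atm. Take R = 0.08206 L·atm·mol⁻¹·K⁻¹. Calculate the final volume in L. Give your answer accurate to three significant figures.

T constant ⇒ Boyle's law P V = const: T₂ = T₁; V₂ = V₁·(P₁/P₂) = 18.03 L.

V₂ ≈ 18.0 L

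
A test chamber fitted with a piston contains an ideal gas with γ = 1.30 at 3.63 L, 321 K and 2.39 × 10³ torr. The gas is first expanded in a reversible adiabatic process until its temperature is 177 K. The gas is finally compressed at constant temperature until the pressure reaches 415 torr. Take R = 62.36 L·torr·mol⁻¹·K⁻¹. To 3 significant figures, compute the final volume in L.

V₃ ≈ 11.5 L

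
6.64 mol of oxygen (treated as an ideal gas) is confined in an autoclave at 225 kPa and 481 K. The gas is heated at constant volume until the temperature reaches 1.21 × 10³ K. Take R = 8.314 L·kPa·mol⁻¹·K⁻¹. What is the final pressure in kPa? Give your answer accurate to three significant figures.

P₂ ≈ 566 kPa

From PV = nRT: V₁ = nRT₁/P₁ = 118.0 L.
Isochoric, so P/T is constant: V₂ = V₁; P₂ = P₁·(T₂/T₁) = 566.0 kPa.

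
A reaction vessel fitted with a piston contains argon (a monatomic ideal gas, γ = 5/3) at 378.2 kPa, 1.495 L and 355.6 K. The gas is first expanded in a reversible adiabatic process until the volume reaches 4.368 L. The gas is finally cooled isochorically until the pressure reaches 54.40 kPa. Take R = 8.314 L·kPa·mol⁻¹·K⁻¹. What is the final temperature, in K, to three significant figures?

T₃ ≈ 149 K

Reversible adiabatic, γ = 5/3: T₂ = T₁·(V₁/V₂)^(γ−1) = 174.0 K; P₂ = P₁·(V₁/V₂)^γ = 63.34 kPa.
V constant ⇒ P ∝ T: V₃ = V₂; T₃ = T₂·(P₃/P₂) = 149.4 K.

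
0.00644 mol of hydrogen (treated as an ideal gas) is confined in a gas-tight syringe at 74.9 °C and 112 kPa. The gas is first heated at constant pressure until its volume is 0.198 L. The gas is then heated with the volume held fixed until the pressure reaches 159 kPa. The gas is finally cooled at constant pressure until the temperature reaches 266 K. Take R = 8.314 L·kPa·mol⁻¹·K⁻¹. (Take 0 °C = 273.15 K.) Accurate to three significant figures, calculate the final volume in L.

Convert: T₁ = 348.0 K.
From PV = nRT: V₁ = nRT₁/P₁ = 0.1664 L.
P constant ⇒ V ∝ T: P₂ = P₁; T₂ = T₁·(V₂/V₁) = 414.2 K.
V constant ⇒ P ∝ T: V₃ = V₂; T₃ = T₂·(P₃/P₂) = 588.0 K.
Isobaric, so V/T is constant: P₄ = P₃; V₄ = V₃·(T₄/T₃) = 0.08957 L.

V₄ ≈ 0.0896 L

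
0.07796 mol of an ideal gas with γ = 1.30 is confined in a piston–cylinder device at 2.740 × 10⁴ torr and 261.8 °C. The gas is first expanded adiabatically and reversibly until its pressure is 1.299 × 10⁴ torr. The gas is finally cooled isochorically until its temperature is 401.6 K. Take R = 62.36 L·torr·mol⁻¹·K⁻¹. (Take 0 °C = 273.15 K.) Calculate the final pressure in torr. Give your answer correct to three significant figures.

P₃ ≈ 1.16e+04 torr

Convert: T₁ = 535.0 K.
From PV = nRT: V₁ = nRT₁/P₁ = 0.09492 L.
Adiabatic (γ = 1.30), T V^(γ−1) and P V^γ constant: T₂ = T₁·(P₂/P₁)^((γ−1)/γ) = 450.3 K; V₂ = V₁·(P₁/P₂)^(1/γ) = 0.1685 L.
V constant ⇒ P ∝ T: V₃ = V₂; P₃ = P₂·(T₃/T₂) = 1.158e+04 torr.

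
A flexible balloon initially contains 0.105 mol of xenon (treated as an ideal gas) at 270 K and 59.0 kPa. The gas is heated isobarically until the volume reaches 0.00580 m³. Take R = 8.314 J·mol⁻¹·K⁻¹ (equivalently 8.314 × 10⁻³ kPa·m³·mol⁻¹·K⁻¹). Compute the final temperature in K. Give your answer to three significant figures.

From PV = nRT: V₁ = nRT₁/P₁ = 0.003995 m³.
P constant ⇒ V ∝ T: P₂ = P₁; T₂ = T₁·(V₂/V₁) = 392.0 K.

T₂ ≈ 392 K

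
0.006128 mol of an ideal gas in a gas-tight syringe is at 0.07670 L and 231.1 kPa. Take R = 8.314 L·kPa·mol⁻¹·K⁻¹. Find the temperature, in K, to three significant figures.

PV = nRT ⇒ T = PV/(nR) = (231.1 × 0.07670) / (0.006128 × 8.314)

T ≈ 348 K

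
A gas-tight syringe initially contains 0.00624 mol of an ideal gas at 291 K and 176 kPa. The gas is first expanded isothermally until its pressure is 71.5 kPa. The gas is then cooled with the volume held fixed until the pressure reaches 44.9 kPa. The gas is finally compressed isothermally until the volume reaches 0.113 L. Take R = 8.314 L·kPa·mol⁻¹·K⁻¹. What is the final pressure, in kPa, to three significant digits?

P₄ ≈ 83.9 kPa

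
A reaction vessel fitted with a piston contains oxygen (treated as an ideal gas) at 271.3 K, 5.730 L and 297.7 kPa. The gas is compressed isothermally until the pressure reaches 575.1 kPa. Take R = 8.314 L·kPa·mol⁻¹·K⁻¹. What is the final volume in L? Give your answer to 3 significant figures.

T constant ⇒ Boyle's law P V = const: T₂ = T₁; V₂ = V₁·(P₁/P₂) = 2.966 L.

V₂ ≈ 2.97 L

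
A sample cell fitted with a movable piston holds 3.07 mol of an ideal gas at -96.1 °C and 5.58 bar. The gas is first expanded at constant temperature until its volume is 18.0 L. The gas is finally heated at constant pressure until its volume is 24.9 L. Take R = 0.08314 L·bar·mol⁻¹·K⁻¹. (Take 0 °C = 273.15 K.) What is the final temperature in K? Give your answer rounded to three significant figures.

Convert: T₁ = 177.0 K.
From PV = nRT: V₁ = nRT₁/P₁ = 8.099 L.
Isothermal, so P V is constant: T₂ = T₁; P₂ = P₁·(V₁/V₂) = 2.511 bar.
P constant ⇒ V ∝ T: P₃ = P₂; T₃ = T₂·(V₃/V₂) = 244.9 K.

T₃ ≈ 245 K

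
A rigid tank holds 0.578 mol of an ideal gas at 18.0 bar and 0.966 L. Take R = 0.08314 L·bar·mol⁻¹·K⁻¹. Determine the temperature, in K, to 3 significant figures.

T ≈ 362 K

PV = nRT ⇒ T = PV/(nR) = (18.0 × 0.966) / (0.578 × 0.08314)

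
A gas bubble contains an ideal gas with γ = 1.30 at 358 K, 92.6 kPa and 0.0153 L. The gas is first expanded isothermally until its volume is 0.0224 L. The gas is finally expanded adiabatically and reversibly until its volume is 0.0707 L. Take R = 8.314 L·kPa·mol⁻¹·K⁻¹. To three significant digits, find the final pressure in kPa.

P₃ ≈ 14.2 kPa

Isothermal, so P V is constant: T₂ = T₁; P₂ = P₁·(V₁/V₂) = 63.25 kPa.
Adiabatic (γ = 1.30), T V^(γ−1) and P V^γ constant: T₃ = T₂·(V₂/V₃)^(γ−1) = 253.6 K; P₃ = P₂·(V₂/V₃)^γ = 14.19 kPa.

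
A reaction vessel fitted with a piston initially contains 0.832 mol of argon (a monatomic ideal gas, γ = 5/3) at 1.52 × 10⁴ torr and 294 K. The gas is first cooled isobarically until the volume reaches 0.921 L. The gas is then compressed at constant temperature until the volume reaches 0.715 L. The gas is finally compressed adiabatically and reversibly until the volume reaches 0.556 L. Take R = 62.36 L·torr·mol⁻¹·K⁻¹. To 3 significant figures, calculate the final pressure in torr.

From PV = nRT: V₁ = nRT₁/P₁ = 1.004 L.
Isobaric, so V/T is constant: P₂ = P₁; T₂ = T₁·(V₂/V₁) = 269.8 K.
T constant ⇒ Boyle's law P V = const: T₃ = T₂; P₃ = P₂·(V₂/V₃) = 1.958e+04 torr.
Adiabatic (γ = 5/3), T V^(γ−1) and P V^γ constant: T₄ = T₃·(V₃/V₄)^(γ−1) = 319.1 K; P₄ = P₃·(V₃/V₄)^γ = 2.977e+04 torr.

P₄ ≈ 2.98e+04 torr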